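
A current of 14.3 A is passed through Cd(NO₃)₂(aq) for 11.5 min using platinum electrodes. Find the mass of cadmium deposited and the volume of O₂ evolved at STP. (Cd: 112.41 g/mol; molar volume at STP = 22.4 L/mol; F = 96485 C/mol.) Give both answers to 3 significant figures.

Q = 14.3 × 690 = 9867 C; n(e⁻) = 9867 / 96485 = 0.1023 mol
Cathode: Cd²⁺ + 2e⁻ → Cd → n(Cd) = 0.1023/2 = 0.05115 mol → 5.75 g
Anode: 2H₂O → O₂ + 4H⁺ + 4e⁻ → n(O₂) = 0.1023/4 = 0.02558 mol → 0.573 L

5.75 g Cd; 0.573 L O₂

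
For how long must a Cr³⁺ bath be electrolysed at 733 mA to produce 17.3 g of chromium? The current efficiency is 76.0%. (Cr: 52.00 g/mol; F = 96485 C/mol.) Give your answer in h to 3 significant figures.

n(Cr) = 17.3 / 52.00 = 0.3327 mol
Cr³⁺ + 3e⁻ → Cr, so n(e⁻) = 3 × 0.3327 = 0.9981 mol
Q = 0.9981 × 96485 / 0.760 = 1.267×10^5 C
t = Q / I = 1.267×10^5 / 0.733 = 1.729×10^5 s = 48.0 h

48.0 h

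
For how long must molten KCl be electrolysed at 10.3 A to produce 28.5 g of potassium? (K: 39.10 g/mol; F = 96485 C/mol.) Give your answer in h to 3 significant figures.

1.90 h

n(K) = 28.5 / 39.10 = 0.7289 mol
K⁺ + e⁻ → K, so n(e⁻) = 0.7289 mol
Q = 0.7289 × 96485 = 70330 C
t = Q / I = 70330 / 10.3 = 6828 s = 1.90 h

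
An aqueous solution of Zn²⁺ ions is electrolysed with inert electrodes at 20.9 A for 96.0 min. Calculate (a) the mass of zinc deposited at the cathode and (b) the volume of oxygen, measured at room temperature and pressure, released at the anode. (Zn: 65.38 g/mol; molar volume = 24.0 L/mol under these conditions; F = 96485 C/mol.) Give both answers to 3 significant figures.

Q = 20.9 × 5760 = 1.204×10^5 C; n(e⁻) = 1.204×10^5 / 96485 = 1.248 mol
Cathode: Zn²⁺ + 2e⁻ → Zn → n(Zn) = 1.248/2 = 0.6240 mol → 40.8 g
Anode: 2H₂O → O₂ + 4H⁺ + 4e⁻ → n(O₂) = 1.248/4 = 0.3120 mol → 7.49 L

40.8 g Zn; 7.49 L O₂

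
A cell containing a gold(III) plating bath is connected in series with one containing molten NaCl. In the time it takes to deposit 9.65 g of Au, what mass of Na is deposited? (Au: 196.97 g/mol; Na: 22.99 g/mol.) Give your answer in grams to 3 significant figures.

3.38 g

n(Au) = 9.65 / 196.97 = 0.04899 mol
Au³⁺ + 3e⁻ → Au, so n(e⁻) = 3 × 0.04899 = 0.1470 mol
Same current for the same time ⇒ same n(e⁻) = 0.1470 mol in both cells.
Na⁺ + e⁻ → Na, so n(Na) = 0.1470 mol
m(Na) = 0.1470 × 22.99 = 3.38 g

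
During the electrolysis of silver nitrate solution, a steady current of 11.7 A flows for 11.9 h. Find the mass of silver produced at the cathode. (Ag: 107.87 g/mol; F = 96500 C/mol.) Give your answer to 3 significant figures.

Q = It = 11.7 × 42840 = 5.012×10^5 C
Moles of electrons = 5.012×10^5 / 96500 = 5.194 mol
Ag⁺ + e⁻ → Ag, so n(Ag) = 5.194 mol
m = 5.194 × 107.87 = 560 g

560 g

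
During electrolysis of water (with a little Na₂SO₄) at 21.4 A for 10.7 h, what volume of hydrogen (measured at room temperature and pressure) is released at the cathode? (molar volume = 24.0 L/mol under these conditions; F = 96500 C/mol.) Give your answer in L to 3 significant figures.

103 L

Q = It = 21.4 × 38520 = 8.243×10^5 C
n(e⁻) = 8.243×10^5 / 96500 = 8.542 mol
2H⁺ + 2e⁻ → H₂, so n(H₂) = 8.542 / 2 = 4.271 mol
V = 4.271 × 24.0 = 102.5 L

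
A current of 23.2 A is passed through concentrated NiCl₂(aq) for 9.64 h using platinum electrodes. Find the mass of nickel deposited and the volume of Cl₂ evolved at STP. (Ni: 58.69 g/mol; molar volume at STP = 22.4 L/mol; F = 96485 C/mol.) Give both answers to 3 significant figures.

Q = 23.2 × 34704 = 8.051×10^5 C; n(e⁻) = 8.051×10^5 / 96485 = 8.344 mol
Cathode: Ni²⁺ + 2e⁻ → Ni → n(Ni) = 8.344/2 = 4.172 mol → 245 g
Anode: 2Cl⁻ → Cl₂ + 2e⁻ → n(Cl₂) = 8.344/2 = 4.172 mol → 93.5 L

245 g Ni; 93.5 L Cl₂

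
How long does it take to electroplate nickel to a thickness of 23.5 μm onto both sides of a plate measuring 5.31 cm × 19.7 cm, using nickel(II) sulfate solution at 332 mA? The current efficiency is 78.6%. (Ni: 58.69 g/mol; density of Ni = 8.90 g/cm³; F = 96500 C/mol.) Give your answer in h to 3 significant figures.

15.3 h

Plated area = 2 × 5.31 × 19.7 = 209.2 cm²
Volume = 209.2 × 23.5×10⁻⁴ cm = 0.4916 cm³
m(Ni) = 0.4916 × 8.90 = 4.375 g
n(Ni) = 4.375 / 58.69 = 0.07454 mol; n(e⁻) = 2 × 0.07454 = 0.1491 mol
Q = 0.1491 × 96500 / 0.786 = 18310 C
t = 18310 / 0.332 = 55150 s = 15.3 h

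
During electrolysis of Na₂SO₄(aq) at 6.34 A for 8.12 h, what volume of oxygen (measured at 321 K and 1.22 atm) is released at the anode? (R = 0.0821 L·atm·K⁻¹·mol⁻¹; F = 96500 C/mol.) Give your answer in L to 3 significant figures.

Q = It = 6.34 × 29232 = 1.853×10^5 C
Moles of electrons = 1.853×10^5 / 96500 = 1.920 mol
2H₂O → O₂ + 4H⁺ + 4e⁻, so n(O₂) = 1.920 / 4 = 0.4800 mol
V = nRT/P = 0.4800 × 0.0821 × 321 / 1.22 = 10.37 L

10.4 L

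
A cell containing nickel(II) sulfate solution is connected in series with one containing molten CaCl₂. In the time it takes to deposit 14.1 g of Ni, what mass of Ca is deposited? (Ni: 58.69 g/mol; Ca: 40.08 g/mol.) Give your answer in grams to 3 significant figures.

n(Ni) = 14.1 / 58.69 = 0.2402 mol
Ni²⁺ + 2e⁻ → Ni, so n(e⁻) = 2 × 0.2402 = 0.4804 mol
Since the cells are in series, n(e⁻) in the Ca cell is also 0.4804 mol.
Ca²⁺ + 2e⁻ → Ca, so n(Ca) = 0.4804 / 2 = 0.2402 mol
m(Ca) = 0.2402 × 40.08 = 9.63 g

9.63 g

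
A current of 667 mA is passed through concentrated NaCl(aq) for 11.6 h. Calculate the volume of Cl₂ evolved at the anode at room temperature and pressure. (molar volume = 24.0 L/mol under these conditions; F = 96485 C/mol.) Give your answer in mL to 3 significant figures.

3460 mL

Q = It = 0.667 × 41760 = 27850 C
n(e⁻) = 27850 / 96485 = 0.2886 mol
2Cl⁻ → Cl₂ + 2e⁻, so n(Cl₂) = 0.2886 / 2 = 0.1443 mol
V = 0.1443 × 24.0 = 3.463 L
= 3460 mL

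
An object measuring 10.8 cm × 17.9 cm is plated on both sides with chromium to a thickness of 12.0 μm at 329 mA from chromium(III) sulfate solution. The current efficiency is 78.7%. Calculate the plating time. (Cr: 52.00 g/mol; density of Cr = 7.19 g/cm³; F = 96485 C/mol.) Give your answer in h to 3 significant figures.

19.9 h

Plated area = 2 × 10.8 × 17.9 = 386.6 cm²
Volume = 386.6 × 12.0×10⁻⁴ cm = 0.4639 cm³
m(Cr) = 0.4639 × 7.19 = 3.335 g
n(Cr) = 3.335 / 52.00 = 0.06413 mol; n(e⁻) = 3 × 0.06413 = 0.1924 mol
Q = 0.1924 × 96485 / 0.787 = 23590 C
t = 23590 / 0.329 = 71700 s = 19.9 h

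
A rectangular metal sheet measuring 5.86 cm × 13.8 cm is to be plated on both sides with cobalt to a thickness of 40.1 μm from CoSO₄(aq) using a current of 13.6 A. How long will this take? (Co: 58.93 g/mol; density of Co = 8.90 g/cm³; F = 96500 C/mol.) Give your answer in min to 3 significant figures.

Plated area = 2 × 5.86 × 13.8 = 161.7 cm²
Volume = 161.7 × 40.1×10⁻⁴ cm = 0.6484 cm³
m(Co) = 0.6484 × 8.90 = 5.771 g
n(Co) = 5.771 / 58.93 = 0.09793 mol; n(e⁻) = 2 × 0.09793 = 0.1959 mol
Q = 0.1959 × 96500 = 18900 C
t = 18900 / 13.6 = 1390 s = 23.2 min

23.2 min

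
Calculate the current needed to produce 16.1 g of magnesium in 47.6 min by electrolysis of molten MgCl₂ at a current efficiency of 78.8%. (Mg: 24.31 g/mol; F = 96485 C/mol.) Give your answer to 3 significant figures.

56.8 A

n(Mg) = 16.1 / 24.31 = 0.6623 mol
Mg²⁺ + 2e⁻ → Mg, so n(e⁻) = 2 × 0.6623 = 1.325 mol
Q = 1.325 × 96485 / 0.788 = 1.622×10^5 C
I = Q / t = 1.622×10^5 / 2856 s = 56.8 A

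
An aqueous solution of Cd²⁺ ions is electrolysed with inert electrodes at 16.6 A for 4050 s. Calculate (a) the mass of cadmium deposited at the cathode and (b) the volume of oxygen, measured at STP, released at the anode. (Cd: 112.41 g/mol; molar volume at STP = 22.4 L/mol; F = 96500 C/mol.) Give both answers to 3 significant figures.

39.2 g Cd; 3.90 L O₂

Q = 16.6 × 4050 = 67230 C; n(e⁻) = 67230 / 96500 = 0.6967 mol
Cathode: Cd²⁺ + 2e⁻ → Cd → n(Cd) = 0.6967/2 = 0.3484 mol → 39.2 g
Anode: 2H₂O → O₂ + 4H⁺ + 4e⁻ → n(O₂) = 0.6967/4 = 0.1742 mol → 3.90 L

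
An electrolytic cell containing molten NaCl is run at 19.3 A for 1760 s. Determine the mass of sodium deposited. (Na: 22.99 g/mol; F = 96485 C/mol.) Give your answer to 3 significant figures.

8.09 g

Charge passed = 19.3 × 1760 = 33970 C
n(e⁻) = Q/F = 33970/96485 = 0.3521 mol
Na⁺ + e⁻ → Na, so n(Na) = 0.3521 mol
m = 0.3521 × 22.99 = 8.09 g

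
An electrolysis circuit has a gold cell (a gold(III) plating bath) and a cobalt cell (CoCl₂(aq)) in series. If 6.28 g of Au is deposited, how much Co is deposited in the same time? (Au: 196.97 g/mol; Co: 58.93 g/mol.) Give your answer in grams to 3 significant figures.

n(Au) = 6.28 / 196.97 = 0.03188 mol
Au³⁺ + 3e⁻ → Au, so n(e⁻) = 3 × 0.03188 = 0.09564 mol
The cells are in series, so the same charge (and hence the same n(e⁻) = 0.09564 mol) passes through both.
Co²⁺ + 2e⁻ → Co, so n(Co) = 0.09564 / 2 = 0.04782 mol
m(Co) = 0.04782 × 58.93 = 2.82 g

2.82 g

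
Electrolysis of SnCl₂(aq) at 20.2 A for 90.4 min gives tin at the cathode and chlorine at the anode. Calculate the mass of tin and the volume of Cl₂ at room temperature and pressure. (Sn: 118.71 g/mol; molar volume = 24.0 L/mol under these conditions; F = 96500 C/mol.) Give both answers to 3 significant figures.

Q = 20.2 × 5424 = 1.096×10^5 C; n(e⁻) = 1.096×10^5 / 96500 = 1.136 mol
Cathode: Sn²⁺ + 2e⁻ → Sn → n(Sn) = 1.136/2 = 0.5680 mol → 67.4 g
Anode: 2Cl⁻ → Cl₂ + 2e⁻ → n(Cl₂) = 1.136/2 = 0.5680 mol → 13.6 L

67.4 g Sn; 13.6 L Cl₂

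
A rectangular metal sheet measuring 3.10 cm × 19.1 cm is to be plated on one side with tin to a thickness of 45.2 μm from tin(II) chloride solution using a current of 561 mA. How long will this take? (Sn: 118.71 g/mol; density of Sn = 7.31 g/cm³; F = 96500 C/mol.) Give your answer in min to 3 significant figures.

94.5 min

Plated area = 3.10 × 19.1 = 59.21 cm²
Volume = 59.21 × 45.2×10⁻⁴ cm = 0.2676 cm³
m(Sn) = 0.2676 × 7.31 = 1.956 g
n(Sn) = 1.956 / 118.71 = 0.01648 mol; n(e⁻) = 2 × 0.01648 = 0.03296 mol
Q = 0.03296 × 96500 = 3181 C
t = 3181 / 0.561 = 5670 s = 94.5 min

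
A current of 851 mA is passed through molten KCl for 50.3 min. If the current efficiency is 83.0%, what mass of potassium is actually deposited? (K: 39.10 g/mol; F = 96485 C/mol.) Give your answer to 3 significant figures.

0.864 g

Q = 0.851 × 3018 = 2568 C
n(e⁻) = 2568 / 96485 = 0.02662 mol
K⁺ + e⁻ → K, so theoretical m(K) = 0.02662 × 39.10 = 1.041 g
Actual mass = 83.0% × 1.041 = 0.864 g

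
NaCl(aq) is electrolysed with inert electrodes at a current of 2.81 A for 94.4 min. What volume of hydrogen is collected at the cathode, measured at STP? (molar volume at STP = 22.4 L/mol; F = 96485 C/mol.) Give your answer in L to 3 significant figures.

Q = It = 2.81 × 5664 = 15920 C
n(e⁻) = 15920 / 96485 = 0.1650 mol
2H⁺ + 2e⁻ → H₂, so n(H₂) = 0.1650 / 2 = 0.08250 mol
V = 0.08250 × 22.4 = 1.848 L

1.85 L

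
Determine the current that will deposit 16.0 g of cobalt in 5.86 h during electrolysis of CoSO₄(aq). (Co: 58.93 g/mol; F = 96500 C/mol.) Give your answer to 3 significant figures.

n(Co) = 16.0 / 58.93 = 0.2715 mol
Co²⁺ + 2e⁻ → Co, so n(e⁻) = 2 × 0.2715 = 0.5430 mol
Q = 0.5430 × 96500 = 52400 C
I = Q / t = 52400 / 21096 s = 2.48 A

2.48 A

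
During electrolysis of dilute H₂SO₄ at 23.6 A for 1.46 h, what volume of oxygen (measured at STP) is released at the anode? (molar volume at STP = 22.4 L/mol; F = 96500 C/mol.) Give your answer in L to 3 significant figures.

Q = 23.6 A × 5256 s = 1.240×10^5 C
n(e⁻) = Q/F = 1.240×10^5/96500 = 1.285 mol
2H₂O → O₂ + 4H⁺ + 4e⁻, so n(O₂) = 1.285 / 4 = 0.3213 mol
V = 0.3213 × 22.4 = 7.197 L

7.20 L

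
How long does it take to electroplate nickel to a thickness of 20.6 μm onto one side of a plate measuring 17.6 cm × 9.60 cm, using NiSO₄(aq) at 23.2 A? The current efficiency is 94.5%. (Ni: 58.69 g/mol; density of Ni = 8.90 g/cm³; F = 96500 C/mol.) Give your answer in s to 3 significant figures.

Plated area = 17.6 × 9.60 = 169.0 cm²
Volume = 169.0 × 20.6×10⁻⁴ cm = 0.3481 cm³
m(Ni) = 0.3481 × 8.90 = 3.098 g
n(Ni) = 3.098 / 58.69 = 0.05279 mol; n(e⁻) = 2 × 0.05279 = 0.1056 mol
Q = 0.1056 × 96500 / 0.945 = 10780 C
t = 10780 / 23.2 = 464.7 s

465 s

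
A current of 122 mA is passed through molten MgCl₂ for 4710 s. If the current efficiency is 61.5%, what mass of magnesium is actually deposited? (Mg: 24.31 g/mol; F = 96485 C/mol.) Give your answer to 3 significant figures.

0.0445 g

Q = 0.122 × 4710 = 574.6 C
n(e⁻) = 574.6 / 96485 = 0.005955 mol
Mg²⁺ + 2e⁻ → Mg, so theoretical m(Mg) = 0.002978 × 24.31 = 0.07240 g
Actual mass = 61.5% × 0.07240 = 0.0445 g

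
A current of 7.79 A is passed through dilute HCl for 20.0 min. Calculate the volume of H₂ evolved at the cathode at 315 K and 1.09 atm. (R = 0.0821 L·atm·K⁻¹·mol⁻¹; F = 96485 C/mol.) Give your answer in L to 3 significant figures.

Q = It = 7.79 × 1200 = 9348 C
n(e⁻) = 9348 / 96485 = 0.09689 mol
2H⁺ + 2e⁻ → H₂, so n(H₂) = 0.09689 / 2 = 0.04845 mol
V = nRT/P = 0.04845 × 0.0821 × 315 / 1.09 = 1.150 L

1.15 L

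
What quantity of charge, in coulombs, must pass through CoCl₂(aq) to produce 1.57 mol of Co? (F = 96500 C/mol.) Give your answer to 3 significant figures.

Co²⁺ + 2e⁻ → Co, so n(e⁻) = 2 × 1.57 = 3.140 mol
Q = 3.140 × 96500 = 3.030×10^5 C

3.03×10^5 C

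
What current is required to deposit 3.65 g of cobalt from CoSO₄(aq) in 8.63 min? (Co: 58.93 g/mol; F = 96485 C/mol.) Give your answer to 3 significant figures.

23.1 A

n(Co) = 3.65 / 58.93 = 0.06194 mol
Co²⁺ + 2e⁻ → Co, so n(e⁻) = 2 × 0.06194 = 0.1239 mol
Q = 0.1239 × 96485 = 11950 C
I = Q / t = 11950 / 517.8 s = 23.1 A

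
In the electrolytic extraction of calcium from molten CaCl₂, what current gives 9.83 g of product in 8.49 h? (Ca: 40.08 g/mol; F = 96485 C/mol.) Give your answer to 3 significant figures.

1.55 A

n(Ca) = 9.83 / 40.08 = 0.2453 mol
Ca²⁺ + 2e⁻ → Ca, so n(e⁻) = 2 × 0.2453 = 0.4906 mol
Q = 0.4906 × 96485 = 47340 C
I = Q / t = 47340 / 30564 s = 1.55 A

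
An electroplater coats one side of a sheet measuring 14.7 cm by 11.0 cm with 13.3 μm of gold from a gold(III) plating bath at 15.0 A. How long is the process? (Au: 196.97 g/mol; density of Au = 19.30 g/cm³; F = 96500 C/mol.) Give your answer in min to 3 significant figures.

Plated area = 14.7 × 11.0 = 161.7 cm²
Volume = 161.7 × 13.3×10⁻⁴ cm = 0.2151 cm³
m(Au) = 0.2151 × 19.30 = 4.151 g
n(Au) = 4.151 / 196.97 = 0.02107 mol; n(e⁻) = 3 × 0.02107 = 0.06321 mol
Q = 0.06321 × 96500 = 6100 C
t = 6100 / 15.0 = 406.7 s = 6.78 min

6.78 min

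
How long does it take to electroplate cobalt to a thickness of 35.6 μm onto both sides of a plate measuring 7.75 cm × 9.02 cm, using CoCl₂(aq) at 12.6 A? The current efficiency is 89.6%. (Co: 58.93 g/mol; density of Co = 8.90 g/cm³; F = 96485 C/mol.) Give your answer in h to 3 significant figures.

0.357 h

Plated area = 2 × 7.75 × 9.02 = 139.8 cm²
Volume = 139.8 × 35.6×10⁻⁴ cm = 0.4977 cm³
m(Co) = 0.4977 × 8.90 = 4.430 g
n(Co) = 4.430 / 58.93 = 0.07517 mol; n(e⁻) = 2 × 0.07517 = 0.1503 mol
Q = 0.1503 × 96485 / 0.896 = 16180 C
t = 16180 / 12.6 = 1284 s = 0.357 h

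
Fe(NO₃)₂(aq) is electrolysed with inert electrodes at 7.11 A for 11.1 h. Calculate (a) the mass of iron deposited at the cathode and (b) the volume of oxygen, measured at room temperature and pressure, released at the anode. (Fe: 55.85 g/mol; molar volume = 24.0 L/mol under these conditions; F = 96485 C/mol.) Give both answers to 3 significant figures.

82.2 g Fe; 17.7 L O₂

Q = 7.11 × 39960 = 2.841×10^5 C; n(e⁻) = 2.841×10^5 / 96485 = 2.944 mol
Cathode: Fe²⁺ + 2e⁻ → Fe → n(Fe) = 2.944/2 = 1.472 mol → 82.2 g
Anode: 2H₂O → O₂ + 4H⁺ + 4e⁻ → n(O₂) = 2.944/4 = 0.7360 mol → 17.7 L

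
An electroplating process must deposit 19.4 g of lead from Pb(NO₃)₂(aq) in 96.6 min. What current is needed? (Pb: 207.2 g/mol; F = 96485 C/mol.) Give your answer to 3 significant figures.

n(Pb) = 19.4 / 207.2 = 0.09363 mol
Pb²⁺ + 2e⁻ → Pb, so n(e⁻) = 2 × 0.09363 = 0.1873 mol
Q = 0.1873 × 96485 = 18070 C
I = Q / t = 18070 / 5796 s = 3.12 A

3.12 A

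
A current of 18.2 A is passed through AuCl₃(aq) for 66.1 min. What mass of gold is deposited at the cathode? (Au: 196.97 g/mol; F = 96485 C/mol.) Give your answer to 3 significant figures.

49.1 g

Q = It = 18.2 × 3966 = 72180 C
Moles of electrons = 72180 / 96485 = 0.7481 mol
Au³⁺ + 3e⁻ → Au, so n(Au) = 0.7481 / 3 = 0.2494 mol
m = 0.2494 × 196.97 = 49.1 g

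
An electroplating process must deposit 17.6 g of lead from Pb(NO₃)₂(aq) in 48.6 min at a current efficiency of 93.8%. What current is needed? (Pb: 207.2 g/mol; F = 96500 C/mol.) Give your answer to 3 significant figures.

5.99 A

n(Pb) = 17.6 / 207.2 = 0.08494 mol
Pb²⁺ + 2e⁻ → Pb, so n(e⁻) = 2 × 0.08494 = 0.1699 mol
Q = 0.1699 × 96500 / 0.938 = 17480 C
I = Q / t = 17480 / 2916 s = 5.99 A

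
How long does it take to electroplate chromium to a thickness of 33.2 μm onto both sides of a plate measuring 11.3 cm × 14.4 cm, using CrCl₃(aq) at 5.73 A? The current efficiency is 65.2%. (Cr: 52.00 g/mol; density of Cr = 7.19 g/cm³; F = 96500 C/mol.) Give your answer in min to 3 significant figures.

Plated area = 2 × 11.3 × 14.4 = 325.4 cm²
Volume = 325.4 × 33.2×10⁻⁴ cm = 1.080 cm³
m(Cr) = 1.080 × 7.19 = 7.765 g
n(Cr) = 7.765 / 52.00 = 0.1493 mol; n(e⁻) = 3 × 0.1493 = 0.4479 mol
Q = 0.4479 × 96500 / 0.652 = 66290 C
t = 66290 / 5.73 = 11570 s = 193 min

193 min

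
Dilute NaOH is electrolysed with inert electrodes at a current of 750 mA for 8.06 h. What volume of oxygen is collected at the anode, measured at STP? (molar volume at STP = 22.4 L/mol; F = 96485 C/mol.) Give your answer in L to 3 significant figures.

1.26 L

Q = It = 0.750 × 29016 = 21760 C
n(e⁻) = Q/F = 21760/96485 = 0.2255 mol
2H₂O → O₂ + 4H⁺ + 4e⁻, so n(O₂) = 0.2255 / 4 = 0.05638 mol
V = 0.05638 × 22.4 = 1.263 L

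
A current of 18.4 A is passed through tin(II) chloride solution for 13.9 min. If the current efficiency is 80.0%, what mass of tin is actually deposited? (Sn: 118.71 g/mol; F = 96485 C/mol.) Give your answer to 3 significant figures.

Q = 18.4 × 834 = 15350 C
n(e⁻) = 15350 / 96485 = 0.1591 mol
Sn²⁺ + 2e⁻ → Sn, so theoretical m(Sn) = 0.07955 × 118.71 = 9.443 g
Actual mass = 80.0% × 9.443 = 7.55 g

7.55 g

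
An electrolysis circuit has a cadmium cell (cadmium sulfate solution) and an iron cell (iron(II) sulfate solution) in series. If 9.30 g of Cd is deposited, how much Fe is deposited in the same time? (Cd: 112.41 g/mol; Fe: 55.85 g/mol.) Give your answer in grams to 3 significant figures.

n(Cd) = 9.30 / 112.41 = 0.08273 mol
Cd²⁺ + 2e⁻ → Cd, so n(e⁻) = 2 × 0.08273 = 0.1655 mol
In series, the same 0.1655 mol of electrons flows through the second cell.
Fe²⁺ + 2e⁻ → Fe, so n(Fe) = 0.1655 / 2 = 0.08275 mol
m(Fe) = 0.08275 × 55.85 = 4.62 g

4.62 g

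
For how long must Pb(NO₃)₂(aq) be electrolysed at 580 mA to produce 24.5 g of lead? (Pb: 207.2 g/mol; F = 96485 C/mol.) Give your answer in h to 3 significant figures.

n(Pb) = 24.5 / 207.2 = 0.1182 mol
Pb²⁺ + 2e⁻ → Pb, so n(e⁻) = 2 × 0.1182 = 0.2364 mol
Q = 0.2364 × 96485 = 22810 C
t = Q / I = 22810 / 0.580 = 39330 s = 10.9 h

10.9 h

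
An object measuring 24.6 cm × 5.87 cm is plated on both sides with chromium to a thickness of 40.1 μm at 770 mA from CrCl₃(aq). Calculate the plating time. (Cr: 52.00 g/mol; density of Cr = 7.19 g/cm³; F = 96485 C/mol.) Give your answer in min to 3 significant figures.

1000 min

Plated area = 2 × 24.6 × 5.87 = 288.8 cm²
Volume = 288.8 × 40.1×10⁻⁴ cm = 1.158 cm³
m(Cr) = 1.158 × 7.19 = 8.326 g
n(Cr) = 8.326 / 52.00 = 0.1601 mol; n(e⁻) = 3 × 0.1601 = 0.4803 mol
Q = 0.4803 × 96485 = 46340 C
t = 46340 / 0.770 = 60180 s = 1000 min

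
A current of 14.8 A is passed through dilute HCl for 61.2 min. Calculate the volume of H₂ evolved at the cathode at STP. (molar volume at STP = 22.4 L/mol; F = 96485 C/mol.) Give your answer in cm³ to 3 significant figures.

6310 cm³

Q = 14.8 A × 3672 s = 54350 C
Moles of electrons = 54350 / 96485 = 0.5633 mol
2H⁺ + 2e⁻ → H₂, so n(H₂) = 0.5633 / 2 = 0.2817 mol
V = 0.2817 × 22.4 = 6.310 L
= 6310 cm³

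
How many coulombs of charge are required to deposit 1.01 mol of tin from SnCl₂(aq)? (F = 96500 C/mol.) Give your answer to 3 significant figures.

1.95×10^5 C

Sn²⁺ + 2e⁻ → Sn, so n(e⁻) = 2 × 1.01 = 2.020 mol
Q = 2.020 × 96500 = 1.949×10^5 C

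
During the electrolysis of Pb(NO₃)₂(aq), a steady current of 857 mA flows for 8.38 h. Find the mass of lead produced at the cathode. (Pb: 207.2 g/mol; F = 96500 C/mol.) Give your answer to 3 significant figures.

27.8 g

Q = It = 0.857 × 30168 = 25850 C
Moles of electrons = 25850 / 96500 = 0.2679 mol
Pb²⁺ + 2e⁻ → Pb, so n(Pb) = 0.2679 / 2 = 0.1340 mol
m = 0.1340 × 207.2 = 27.8 g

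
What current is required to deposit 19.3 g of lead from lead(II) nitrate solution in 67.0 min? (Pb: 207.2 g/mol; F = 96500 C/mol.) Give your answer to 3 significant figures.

4.47 A

n(Pb) = 19.3 / 207.2 = 0.09315 mol
Pb²⁺ + 2e⁻ → Pb, so n(e⁻) = 2 × 0.09315 = 0.1863 mol
Q = 0.1863 × 96500 = 17980 C
I = Q / t = 17980 / 4020 s = 4.47 A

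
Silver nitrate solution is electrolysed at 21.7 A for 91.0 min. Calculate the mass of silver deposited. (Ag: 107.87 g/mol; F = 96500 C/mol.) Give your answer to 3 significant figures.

132 g

Q = 21.7 A × 5460 s = 1.185×10^5 C
n(e⁻) = 1.185×10^5 / 96500 = 1.228 mol
Ag⁺ + e⁻ → Ag, so n(Ag) = 1.228 mol
m = 1.228 × 107.87 = 132 g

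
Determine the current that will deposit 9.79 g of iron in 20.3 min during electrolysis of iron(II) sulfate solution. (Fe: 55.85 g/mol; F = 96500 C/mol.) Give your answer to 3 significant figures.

n(Fe) = 9.79 / 55.85 = 0.1753 mol
Fe²⁺ + 2e⁻ → Fe, so n(e⁻) = 2 × 0.1753 = 0.3506 mol
Q = 0.3506 × 96500 = 33830 C
I = Q / t = 33830 / 1218 s = 27.8 A

27.8 A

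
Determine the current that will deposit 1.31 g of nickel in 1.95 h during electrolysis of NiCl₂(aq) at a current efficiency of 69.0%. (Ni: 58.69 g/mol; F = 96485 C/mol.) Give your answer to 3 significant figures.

0.889 A

n(Ni) = 1.31 / 58.69 = 0.02232 mol
Ni²⁺ + 2e⁻ → Ni, so n(e⁻) = 2 × 0.02232 = 0.04464 mol
Q = 0.04464 × 96485 / 0.690 = 6242 C
I = Q / t = 6242 / 7020 s = 0.889 A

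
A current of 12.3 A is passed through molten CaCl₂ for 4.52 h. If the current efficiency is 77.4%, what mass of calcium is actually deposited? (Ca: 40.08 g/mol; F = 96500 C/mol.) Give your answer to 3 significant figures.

32.2 g

Q = 12.3 × 16272 = 2.001×10^5 C
n(e⁻) = 2.001×10^5 / 96500 = 2.074 mol
Ca²⁺ + 2e⁻ → Ca, so theoretical m(Ca) = 1.037 × 40.08 = 41.56 g
Actual mass = 77.4% × 41.56 = 32.2 g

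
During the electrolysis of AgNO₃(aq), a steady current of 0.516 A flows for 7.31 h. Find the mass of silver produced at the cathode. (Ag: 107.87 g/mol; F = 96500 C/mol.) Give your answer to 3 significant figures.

15.2 g

Q = It = 0.516 × 26316 = 13580 C
n(e⁻) = 13580 / 96500 = 0.1407 mol
Ag⁺ + e⁻ → Ag, so n(Ag) = 0.1407 mol
m = 0.1407 × 107.87 = 15.2 g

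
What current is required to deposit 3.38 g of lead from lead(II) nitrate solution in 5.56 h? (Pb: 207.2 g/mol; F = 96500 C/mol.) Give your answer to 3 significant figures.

n(Pb) = 3.38 / 207.2 = 0.01631 mol
Pb²⁺ + 2e⁻ → Pb, so n(e⁻) = 2 × 0.01631 = 0.03262 mol
Q = 0.03262 × 96500 = 3148 C
I = Q / t = 3148 / 20016 s = 0.157 A

0.157 A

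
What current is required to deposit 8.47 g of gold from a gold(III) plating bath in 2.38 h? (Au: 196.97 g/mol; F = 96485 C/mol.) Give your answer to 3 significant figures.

1.45 A

n(Au) = 8.47 / 196.97 = 0.04300 mol
Au³⁺ + 3e⁻ → Au, so n(e⁻) = 3 × 0.04300 = 0.1290 mol
Q = 0.1290 × 96485 = 12450 C
I = Q / t = 12450 / 8568 s = 1.45 A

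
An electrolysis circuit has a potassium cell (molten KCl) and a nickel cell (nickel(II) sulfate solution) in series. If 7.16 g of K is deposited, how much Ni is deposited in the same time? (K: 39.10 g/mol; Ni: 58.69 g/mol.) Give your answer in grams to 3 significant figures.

5.37 g

n(K) = 7.16 / 39.10 = 0.1831 mol
K⁺ + e⁻ → K, so n(e⁻) = 0.1831 mol
In series, the same 0.1831 mol of electrons flows through the second cell.
Ni²⁺ + 2e⁻ → Ni, so n(Ni) = 0.1831 / 2 = 0.09155 mol
m(Ni) = 0.09155 × 58.69 = 5.37 g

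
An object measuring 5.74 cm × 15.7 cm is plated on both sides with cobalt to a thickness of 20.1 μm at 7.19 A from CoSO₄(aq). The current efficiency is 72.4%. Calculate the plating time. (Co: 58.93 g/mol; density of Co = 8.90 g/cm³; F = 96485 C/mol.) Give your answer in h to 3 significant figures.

0.563 h

Plated area = 2 × 5.74 × 15.7 = 180.2 cm²
Volume = 180.2 × 20.1×10⁻⁴ cm = 0.3622 cm³
m(Co) = 0.3622 × 8.90 = 3.224 g
n(Co) = 3.224 / 58.93 = 0.05471 mol; n(e⁻) = 2 × 0.05471 = 0.1094 mol
Q = 0.1094 × 96485 / 0.724 = 14580 C
t = 14580 / 7.19 = 2028 s = 0.563 h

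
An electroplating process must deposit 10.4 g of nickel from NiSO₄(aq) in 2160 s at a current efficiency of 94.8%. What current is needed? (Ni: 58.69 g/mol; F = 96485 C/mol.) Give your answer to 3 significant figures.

n(Ni) = 10.4 / 58.69 = 0.1772 mol
Ni²⁺ + 2e⁻ → Ni, so n(e⁻) = 2 × 0.1772 = 0.3544 mol
Q = 0.3544 × 96485 / 0.948 = 36070 C
I = Q / t = 36070 / 2160 s = 16.7 A

16.7 A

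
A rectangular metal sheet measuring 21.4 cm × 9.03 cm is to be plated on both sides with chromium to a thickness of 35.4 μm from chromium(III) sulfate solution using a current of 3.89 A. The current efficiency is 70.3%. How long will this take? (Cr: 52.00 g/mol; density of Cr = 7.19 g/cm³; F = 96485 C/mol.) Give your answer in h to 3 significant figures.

Plated area = 2 × 21.4 × 9.03 = 386.5 cm²
Volume = 386.5 × 35.4×10⁻⁴ cm = 1.368 cm³
m(Cr) = 1.368 × 7.19 = 9.836 g
n(Cr) = 9.836 / 52.00 = 0.1892 mol; n(e⁻) = 3 × 0.1892 = 0.5676 mol
Q = 0.5676 × 96485 / 0.703 = 77900 C
t = 77900 / 3.89 = 20030 s = 5.56 h

5.56 h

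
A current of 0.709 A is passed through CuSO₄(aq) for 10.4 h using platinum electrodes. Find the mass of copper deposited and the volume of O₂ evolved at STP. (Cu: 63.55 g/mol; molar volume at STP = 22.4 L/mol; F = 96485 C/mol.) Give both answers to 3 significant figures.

Q = 0.709 × 37440 = 26540 C; n(e⁻) = 26540 / 96485 = 0.2751 mol
Cathode: Cu²⁺ + 2e⁻ → Cu → n(Cu) = 0.2751/2 = 0.1376 mol → 8.74 g
Anode: 2H₂O → O₂ + 4H⁺ + 4e⁻ → n(O₂) = 0.2751/4 = 0.06878 mol → 1.54 L

8.74 g Cu; 1.54 L O₂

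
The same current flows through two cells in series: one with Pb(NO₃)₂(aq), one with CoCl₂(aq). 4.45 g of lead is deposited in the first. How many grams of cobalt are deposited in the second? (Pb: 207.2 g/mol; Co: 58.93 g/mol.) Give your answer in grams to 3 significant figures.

n(Pb) = 4.45 / 207.2 = 0.02148 mol
Pb²⁺ + 2e⁻ → Pb, so n(e⁻) = 2 × 0.02148 = 0.04296 mol
The cells are in series, so the same charge (and hence the same n(e⁻) = 0.04296 mol) passes through both.
Co²⁺ + 2e⁻ → Co, so n(Co) = 0.04296 / 2 = 0.02148 mol
m(Co) = 0.02148 × 58.93 = 1.27 g

1.27 g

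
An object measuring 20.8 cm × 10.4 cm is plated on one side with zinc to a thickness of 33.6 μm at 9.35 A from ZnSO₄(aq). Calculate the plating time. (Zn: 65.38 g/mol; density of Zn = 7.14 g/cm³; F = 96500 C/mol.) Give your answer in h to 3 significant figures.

0.455 h

Plated area = 20.8 × 10.4 = 216.3 cm²
Volume = 216.3 × 33.6×10⁻⁴ cm = 0.7268 cm³
m(Zn) = 0.7268 × 7.14 = 5.189 g
n(Zn) = 5.189 / 65.38 = 0.07937 mol; n(e⁻) = 2 × 0.07937 = 0.1587 mol
Q = 0.1587 × 96500 = 15310 C
t = 15310 / 9.35 = 1637 s = 0.455 h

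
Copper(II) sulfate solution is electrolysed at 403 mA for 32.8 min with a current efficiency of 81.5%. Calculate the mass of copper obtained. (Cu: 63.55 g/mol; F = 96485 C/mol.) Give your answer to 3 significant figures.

0.213 g

Q = 0.403 × 1968 = 793.1 C
n(e⁻) = 793.1 / 96485 = 0.008220 mol
Cu²⁺ + 2e⁻ → Cu, so theoretical m(Cu) = 0.004110 × 63.55 = 0.2612 g
Actual mass = 81.5% × 0.2612 = 0.213 g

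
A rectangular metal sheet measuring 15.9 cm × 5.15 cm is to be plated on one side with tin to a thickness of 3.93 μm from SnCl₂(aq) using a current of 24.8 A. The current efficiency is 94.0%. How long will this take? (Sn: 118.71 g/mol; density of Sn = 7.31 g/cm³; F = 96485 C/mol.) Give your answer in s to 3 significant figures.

Plated area = 15.9 × 5.15 = 81.89 cm²
Volume = 81.89 × 3.93×10⁻⁴ cm = 0.03218 cm³
m(Sn) = 0.03218 × 7.31 = 0.2352 g
n(Sn) = 0.2352 / 118.71 = 0.001981 mol; n(e⁻) = 2 × 0.001981 = 0.003962 mol
Q = 0.003962 × 96485 / 0.940 = 406.7 C
t = 406.7 / 24.8 = 16.40 s

16.4 s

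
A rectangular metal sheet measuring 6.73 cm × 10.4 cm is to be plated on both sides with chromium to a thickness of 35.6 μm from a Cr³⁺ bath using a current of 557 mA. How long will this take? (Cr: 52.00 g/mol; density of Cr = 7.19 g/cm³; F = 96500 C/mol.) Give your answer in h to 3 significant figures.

Plated area = 2 × 6.73 × 10.4 = 140.0 cm²
Volume = 140.0 × 35.6×10⁻⁴ cm = 0.4984 cm³
m(Cr) = 0.4984 × 7.19 = 3.583 g
n(Cr) = 3.583 / 52.00 = 0.06890 mol; n(e⁻) = 3 × 0.06890 = 0.2067 mol
Q = 0.2067 × 96500 = 19950 C
t = 19950 / 0.557 = 35820 s = 9.95 h

9.95 h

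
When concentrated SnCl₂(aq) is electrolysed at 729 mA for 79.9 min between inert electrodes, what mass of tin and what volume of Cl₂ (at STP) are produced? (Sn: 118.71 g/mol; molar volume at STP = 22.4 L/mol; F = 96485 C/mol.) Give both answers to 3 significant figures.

2.15 g Sn; 0.406 L Cl₂

Q = 0.729 × 4794 = 3495 C; n(e⁻) = 3495 / 96485 = 0.03622 mol
Cathode: Sn²⁺ + 2e⁻ → Sn → n(Sn) = 0.03622/2 = 0.01811 mol → 2.15 g
Anode: 2Cl⁻ → Cl₂ + 2e⁻ → n(Cl₂) = 0.03622/2 = 0.01811 mol → 0.406 L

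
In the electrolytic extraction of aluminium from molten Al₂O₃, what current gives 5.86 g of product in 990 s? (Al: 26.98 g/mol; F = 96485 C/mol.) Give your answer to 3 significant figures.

63.5 A

n(Al) = 5.86 / 26.98 = 0.2172 mol
Al³⁺ + 3e⁻ → Al, so n(e⁻) = 3 × 0.2172 = 0.6516 mol
Q = 0.6516 × 96485 = 62870 C
I = Q / t = 62870 / 990 s = 63.5 A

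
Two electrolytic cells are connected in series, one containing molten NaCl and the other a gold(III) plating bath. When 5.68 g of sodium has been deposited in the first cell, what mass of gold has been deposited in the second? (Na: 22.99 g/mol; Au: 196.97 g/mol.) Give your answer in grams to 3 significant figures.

n(Na) = 5.68 / 22.99 = 0.2471 mol
Na⁺ + e⁻ → Na, so n(e⁻) = 0.2471 mol
Since the cells are in series, n(e⁻) in the Au cell is also 0.2471 mol.
Au³⁺ + 3e⁻ → Au, so n(Au) = 0.2471 / 3 = 0.08237 mol
m(Au) = 0.08237 × 196.97 = 16.2 g

16.2 g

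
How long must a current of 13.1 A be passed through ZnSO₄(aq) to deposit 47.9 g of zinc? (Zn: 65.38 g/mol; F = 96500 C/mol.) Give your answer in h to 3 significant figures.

3.00 h

n(Zn) = 47.9 / 65.38 = 0.7326 mol
Zn²⁺ + 2e⁻ → Zn, so n(e⁻) = 2 × 0.7326 = 1.465 mol
Q = 1.465 × 96500 = 1.414×10^5 C
t = Q / I = 1.414×10^5 / 13.1 = 10790 s = 3.00 h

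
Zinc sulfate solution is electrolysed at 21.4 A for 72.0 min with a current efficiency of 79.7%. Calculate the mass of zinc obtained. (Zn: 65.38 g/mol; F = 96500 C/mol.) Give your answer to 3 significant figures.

25.0 g

Q = 21.4 × 4320 = 92450 C
n(e⁻) = 92450 / 96500 = 0.9580 mol
Zn²⁺ + 2e⁻ → Zn, so theoretical m(Zn) = 0.4790 × 65.38 = 31.32 g
Actual mass = 79.7% × 31.32 = 25.0 g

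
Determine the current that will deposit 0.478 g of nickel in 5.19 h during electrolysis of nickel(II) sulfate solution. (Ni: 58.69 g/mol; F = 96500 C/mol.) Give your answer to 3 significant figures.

0.0841 A

n(Ni) = 0.478 / 58.69 = 0.008144 mol
Ni²⁺ + 2e⁻ → Ni, so n(e⁻) = 2 × 0.008144 = 0.01629 mol
Q = 0.01629 × 96500 = 1572 C
I = Q / t = 1572 / 18684 s = 0.0841 A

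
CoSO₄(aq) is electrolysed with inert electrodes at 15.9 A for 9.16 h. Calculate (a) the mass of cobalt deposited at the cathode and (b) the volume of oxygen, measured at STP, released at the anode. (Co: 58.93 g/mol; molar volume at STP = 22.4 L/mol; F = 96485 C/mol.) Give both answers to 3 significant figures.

160 g Co; 30.4 L O₂

Q = 15.9 × 32976 = 5.243×10^5 C; n(e⁻) = 5.243×10^5 / 96485 = 5.434 mol
Cathode: Co²⁺ + 2e⁻ → Co → n(Co) = 5.434/2 = 2.717 mol → 160 g
Anode: 2H₂O → O₂ + 4H⁺ + 4e⁻ → n(O₂) = 5.434/4 = 1.359 mol → 30.4 L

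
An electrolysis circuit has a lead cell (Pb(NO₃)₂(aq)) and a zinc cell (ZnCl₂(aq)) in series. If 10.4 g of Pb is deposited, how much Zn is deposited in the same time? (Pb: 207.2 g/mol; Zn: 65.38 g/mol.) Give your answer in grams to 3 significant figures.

3.28 g

n(Pb) = 10.4 / 207.2 = 0.05019 mol
Pb²⁺ + 2e⁻ → Pb, so n(e⁻) = 2 × 0.05019 = 0.1004 mol
Since the cells are in series, n(e⁻) in the Zn cell is also 0.1004 mol.
Zn²⁺ + 2e⁻ → Zn, so n(Zn) = 0.1004 / 2 = 0.05020 mol
m(Zn) = 0.05020 × 65.38 = 3.28 g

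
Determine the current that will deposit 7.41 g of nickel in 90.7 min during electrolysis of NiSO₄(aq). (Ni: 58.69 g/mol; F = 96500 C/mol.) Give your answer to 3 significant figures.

4.48 A

n(Ni) = 7.41 / 58.69 = 0.1263 mol
Ni²⁺ + 2e⁻ → Ni, so n(e⁻) = 2 × 0.1263 = 0.2526 mol
Q = 0.2526 × 96500 = 24380 C
I = Q / t = 24380 / 5442 s = 4.48 A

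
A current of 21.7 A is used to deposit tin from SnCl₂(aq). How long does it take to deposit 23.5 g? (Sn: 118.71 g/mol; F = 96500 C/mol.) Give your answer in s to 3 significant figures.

1760 s

n(Sn) = 23.5 / 118.71 = 0.1980 mol
Sn²⁺ + 2e⁻ → Sn, so n(e⁻) = 2 × 0.1980 = 0.3960 mol
Q = 0.3960 × 96500 = 38210 C
t = Q / I = 38210 / 21.7 = 1761 s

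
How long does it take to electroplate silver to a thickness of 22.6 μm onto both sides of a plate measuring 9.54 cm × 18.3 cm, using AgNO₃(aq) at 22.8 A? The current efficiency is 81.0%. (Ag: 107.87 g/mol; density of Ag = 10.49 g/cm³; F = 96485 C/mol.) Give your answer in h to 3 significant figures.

0.111 h

Plated area = 2 × 9.54 × 18.3 = 349.2 cm²
Volume = 349.2 × 22.6×10⁻⁴ cm = 0.7892 cm³
m(Ag) = 0.7892 × 10.49 = 8.279 g
n(Ag) = 8.279 / 107.87 = 0.07675 mol; n(e⁻) = 0.07675 mol
Q = 0.07675 × 96485 / 0.810 = 9142 C
t = 9142 / 22.8 = 401.0 s = 0.111 h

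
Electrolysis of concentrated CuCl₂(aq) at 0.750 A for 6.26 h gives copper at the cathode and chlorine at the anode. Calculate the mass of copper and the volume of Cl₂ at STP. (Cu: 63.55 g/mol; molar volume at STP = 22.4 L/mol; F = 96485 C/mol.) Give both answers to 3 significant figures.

5.57 g Cu; 1.96 L Cl₂

Q = 0.750 × 22536 = 16900 C; n(e⁻) = 16900 / 96485 = 0.1752 mol
Cathode: Cu²⁺ + 2e⁻ → Cu → n(Cu) = 0.1752/2 = 0.08760 mol → 5.57 g
Anode: 2Cl⁻ → Cl₂ + 2e⁻ → n(Cl₂) = 0.1752/2 = 0.08760 mol → 1.96 L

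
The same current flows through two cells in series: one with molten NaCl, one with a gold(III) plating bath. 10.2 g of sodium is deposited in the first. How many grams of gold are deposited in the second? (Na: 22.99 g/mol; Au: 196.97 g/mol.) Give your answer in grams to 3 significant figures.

29.1 g

n(Na) = 10.2 / 22.99 = 0.4437 mol
Na⁺ + e⁻ → Na, so n(e⁻) = 0.4437 mol
In series, the same 0.4437 mol of electrons flows through the second cell.
Au³⁺ + 3e⁻ → Au, so n(Au) = 0.4437 / 3 = 0.1479 mol
m(Au) = 0.1479 × 196.97 = 29.1 g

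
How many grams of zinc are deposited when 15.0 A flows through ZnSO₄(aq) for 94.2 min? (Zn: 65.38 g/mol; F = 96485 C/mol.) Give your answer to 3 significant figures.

28.7 g

Q = 15.0 A × 5652 s = 84780 C
n(e⁻) = Q/F = 84780/96485 = 0.8787 mol
Zn²⁺ + 2e⁻ → Zn, so n(Zn) = 0.8787 / 2 = 0.4394 mol
m = 0.4394 × 65.38 = 28.7 g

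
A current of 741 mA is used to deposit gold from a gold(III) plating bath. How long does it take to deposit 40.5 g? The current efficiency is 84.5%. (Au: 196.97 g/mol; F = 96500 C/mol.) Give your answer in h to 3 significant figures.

26.4 h

n(Au) = 40.5 / 196.97 = 0.2056 mol
Au³⁺ + 3e⁻ → Au, so n(e⁻) = 3 × 0.2056 = 0.6168 mol
Q = 0.6168 × 96500 / 0.845 = 70440 C
t = Q / I = 70440 / 0.741 = 95060 s = 26.4 h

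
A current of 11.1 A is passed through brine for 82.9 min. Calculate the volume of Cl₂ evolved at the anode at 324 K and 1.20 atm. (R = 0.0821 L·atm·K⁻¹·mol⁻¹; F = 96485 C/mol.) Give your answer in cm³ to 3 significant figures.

Q = It = 11.1 × 4974 = 55210 C
Moles of electrons = 55210 / 96485 = 0.5722 mol
2Cl⁻ → Cl₂ + 2e⁻, so n(Cl₂) = 0.5722 / 2 = 0.2861 mol
V = nRT/P = 0.2861 × 0.0821 × 324 / 1.20 = 6.342 L
= 6340 cm³

6340 cm³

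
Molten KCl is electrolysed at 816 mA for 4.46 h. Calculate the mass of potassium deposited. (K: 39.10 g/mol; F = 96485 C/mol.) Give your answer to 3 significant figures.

Charge passed = 0.816 × 16056 = 13100 C
Moles of electrons = 13100 / 96485 = 0.1358 mol
K⁺ + e⁻ → K, so n(K) = 0.1358 mol
m = 0.1358 × 39.10 = 5.31 g

5.31 g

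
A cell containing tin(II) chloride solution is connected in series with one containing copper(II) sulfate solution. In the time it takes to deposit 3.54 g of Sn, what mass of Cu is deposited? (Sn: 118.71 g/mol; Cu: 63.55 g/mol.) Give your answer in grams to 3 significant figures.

1.90 g

n(Sn) = 3.54 / 118.71 = 0.02982 mol
Sn²⁺ + 2e⁻ → Sn, so n(e⁻) = 2 × 0.02982 = 0.05964 mol
Since the cells are in series, n(e⁻) in the Cu cell is also 0.05964 mol.
Cu²⁺ + 2e⁻ → Cu, so n(Cu) = 0.05964 / 2 = 0.02982 mol
m(Cu) = 0.02982 × 63.55 = 1.90 g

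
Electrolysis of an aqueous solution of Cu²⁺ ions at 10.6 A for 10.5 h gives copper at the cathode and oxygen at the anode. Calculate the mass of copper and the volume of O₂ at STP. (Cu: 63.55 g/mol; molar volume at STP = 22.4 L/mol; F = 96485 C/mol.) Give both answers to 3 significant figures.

132 g Cu; 23.3 L O₂

Q = 10.6 × 37800 = 4.007×10^5 C; n(e⁻) = 4.007×10^5 / 96485 = 4.153 mol
Cathode: Cu²⁺ + 2e⁻ → Cu → n(Cu) = 4.153/2 = 2.077 mol → 132 g
Anode: 2H₂O → O₂ + 4H⁺ + 4e⁻ → n(O₂) = 4.153/4 = 1.038 mol → 23.3 L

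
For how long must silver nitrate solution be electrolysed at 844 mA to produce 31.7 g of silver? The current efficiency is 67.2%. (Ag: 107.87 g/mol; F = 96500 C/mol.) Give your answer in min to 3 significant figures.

833 min

n(Ag) = 31.7 / 107.87 = 0.2939 mol
Ag⁺ + e⁻ → Ag, so n(e⁻) = 0.2939 mol
Q = 0.2939 × 96500 / 0.672 = 42200 C
t = Q / I = 42200 / 0.844 = 50000 s = 833 min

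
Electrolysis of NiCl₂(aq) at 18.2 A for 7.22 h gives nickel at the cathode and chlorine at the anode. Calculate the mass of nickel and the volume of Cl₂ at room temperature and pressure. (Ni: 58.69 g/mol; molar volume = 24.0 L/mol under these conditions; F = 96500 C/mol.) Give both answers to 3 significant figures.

Q = 18.2 × 25992 = 4.731×10^5 C; n(e⁻) = 4.731×10^5 / 96500 = 4.903 mol
Cathode: Ni²⁺ + 2e⁻ → Ni → n(Ni) = 4.903/2 = 2.452 mol → 144 g
Anode: 2Cl⁻ → Cl₂ + 2e⁻ → n(Cl₂) = 4.903/2 = 2.452 mol → 58.8 L

144 g Ni; 58.8 L Cl₂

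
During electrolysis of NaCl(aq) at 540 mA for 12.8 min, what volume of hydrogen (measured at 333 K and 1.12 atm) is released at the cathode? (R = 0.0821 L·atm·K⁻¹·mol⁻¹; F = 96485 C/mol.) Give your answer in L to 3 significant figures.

Charge passed = 0.540 × 768 = 414.7 C
Moles of electrons = 414.7 / 96485 = 0.004298 mol
2H⁺ + 2e⁻ → H₂, so n(H₂) = 0.004298 / 2 = 0.002149 mol
V = nRT/P = 0.002149 × 0.0821 × 333 / 1.12 = 0.05246 L

0.0525 L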